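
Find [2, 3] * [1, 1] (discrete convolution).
y[0] = 2×1 = 2; y[1] = 2×1 + 3×1 = 5; y[2] = 3×1 = 3

[2, 5, 3]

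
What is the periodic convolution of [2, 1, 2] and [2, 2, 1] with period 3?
Use y[k] = Σ_j f[j]·g[(k-j) mod 3]. y[0] = 2×2 + 1×1 + 2×2 = 9; y[1] = 2×2 + 1×2 + 2×1 = 8; y[2] = 2×1 + 1×2 + 2×2 = 8. Result: [9, 8, 8]

[9, 8, 8]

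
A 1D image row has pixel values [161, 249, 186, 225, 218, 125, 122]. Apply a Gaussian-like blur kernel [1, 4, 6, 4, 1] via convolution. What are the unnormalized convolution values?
Convolve image row [161, 249, 186, 225, 218, 125, 122] with kernel [1, 4, 6, 4, 1]: y[0] = 161×1 = 161; y[1] = 161×4 + 249×1 = 893; y[2] = 161×6 + 249×4 + 186×1 = 2148; y[3] = 161×4 + 249×6 + 186×4 + 225×1 = 3107; y[4] = 161×1 + 249×4 + 186×6 + 225×4 + 218×1 = 3391; y[5] = 249×1 + 186×4 + 225×6 + 218×4 + 125×1 = 3340; y[6] = 186×1 + 225×4 + 218×6 + 125×4 + 122×1 = 3016; y[7] = 225×1 + 218×4 + 125×6 + 122×4 = 2335; y[8] = 218×1 + 125×4 + 122×6 = 1450; y[9] = 125×1 + 122×4 = 613; y[10] = 122×1 = 122 → [161, 893, 2148, 3107, 3391, 3340, 3016, 2335, 1450, 613, 122]. Normalization factor = sum(kernel) = 16.

[161, 893, 2148, 3107, 3391, 3340, 3016, 2335, 1450, 613, 122]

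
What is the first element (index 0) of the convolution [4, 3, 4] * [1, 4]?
Use y[k] = Σ_i a[i]·b[k-i] at k=0. y[0] = 4×1 = 4

4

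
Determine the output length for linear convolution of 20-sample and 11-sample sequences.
Linear/full convolution length: m + n - 1 = 20 + 11 - 1 = 30

30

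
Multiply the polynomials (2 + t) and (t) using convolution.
Ascending coefficients: a = [2, 1], b = [0, 1]. c[0] = 2×0 = 0; c[1] = 2×1 + 1×0 = 2; c[2] = 1×1 = 1. Result coefficients: [0, 2, 1] → 2t + t^2

2t + t^2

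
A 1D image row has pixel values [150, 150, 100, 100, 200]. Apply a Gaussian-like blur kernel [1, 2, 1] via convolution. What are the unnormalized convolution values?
Convolve image row [150, 150, 100, 100, 200] with kernel [1, 2, 1]: y[0] = 150×1 = 150; y[1] = 150×2 + 150×1 = 450; y[2] = 150×1 + 150×2 + 100×1 = 550; y[3] = 150×1 + 100×2 + 100×1 = 450; y[4] = 100×1 + 100×2 + 200×1 = 500; y[5] = 100×1 + 200×2 = 500; y[6] = 200×1 = 200 → [150, 450, 550, 450, 500, 500, 200]. Normalization factor = sum(kernel) = 4.

[150, 450, 550, 450, 500, 500, 200]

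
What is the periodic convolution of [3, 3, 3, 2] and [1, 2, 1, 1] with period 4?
Use y[k] = Σ_j a[j]·b[(k-j) mod 4]. y[0] = 3×1 + 3×1 + 3×1 + 2×2 = 13; y[1] = 3×2 + 3×1 + 3×1 + 2×1 = 14; y[2] = 3×1 + 3×2 + 3×1 + 2×1 = 14; y[3] = 3×1 + 3×1 + 3×2 + 2×1 = 14. Result: [13, 14, 14, 14]

[13, 14, 14, 14]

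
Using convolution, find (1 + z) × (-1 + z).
Ascending coefficients: a = [1, 1], b = [-1, 1]. c[0] = 1×-1 = -1; c[1] = 1×1 + 1×-1 = 0; c[2] = 1×1 = 1. Result coefficients: [-1, 0, 1] → -1 + z^2

-1 + z^2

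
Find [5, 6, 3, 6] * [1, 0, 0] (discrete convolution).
y[0] = 5×1 = 5; y[1] = 5×0 + 6×1 = 6; y[2] = 5×0 + 6×0 + 3×1 = 3; y[3] = 6×0 + 3×0 + 6×1 = 6; y[4] = 3×0 + 6×0 = 0; y[5] = 6×0 = 0

[5, 6, 3, 6, 0, 0]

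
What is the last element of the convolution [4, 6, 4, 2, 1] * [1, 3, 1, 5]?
Use y[k] = Σ_i a[i]·b[k-i] at k=7. y[7] = 1×5 = 5

5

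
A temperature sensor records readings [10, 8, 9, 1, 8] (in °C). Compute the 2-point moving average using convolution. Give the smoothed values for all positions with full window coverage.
2-point moving average kernel = [1, 1]. Apply in 'valid' mode (full window coverage): avg[0] = (10 + 8) / 2 = 9.0; avg[1] = (8 + 9) / 2 = 8.5; avg[2] = (9 + 1) / 2 = 5.0; avg[3] = (1 + 8) / 2 = 4.5. Smoothed values: [9.0, 8.5, 5.0, 4.5]

[9.0, 8.5, 5.0, 4.5]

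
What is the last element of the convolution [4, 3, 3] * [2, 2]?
Use y[k] = Σ_i a[i]·b[k-i] at k=3. y[3] = 3×2 = 6

6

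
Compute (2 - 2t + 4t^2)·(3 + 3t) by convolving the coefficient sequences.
Ascending coefficients: a = [2, -2, 4], b = [3, 3]. c[0] = 2×3 = 6; c[1] = 2×3 + -2×3 = 0; c[2] = -2×3 + 4×3 = 6; c[3] = 4×3 = 12. Result coefficients: [6, 0, 6, 12] → 6 + 6t^2 + 12t^3

6 + 6t^2 + 12t^3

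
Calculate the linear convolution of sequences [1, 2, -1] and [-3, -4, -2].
y[0] = 1×-3 = -3; y[1] = 1×-4 + 2×-3 = -10; y[2] = 1×-2 + 2×-4 + -1×-3 = -7; y[3] = 2×-2 + -1×-4 = 0; y[4] = -1×-2 = 2

[-3, -10, -7, 0, 2]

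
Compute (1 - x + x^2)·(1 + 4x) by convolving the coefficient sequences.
Ascending coefficients: a = [1, -1, 1], b = [1, 4]. c[0] = 1×1 = 1; c[1] = 1×4 + -1×1 = 3; c[2] = -1×4 + 1×1 = -3; c[3] = 1×4 = 4. Result coefficients: [1, 3, -3, 4] → 1 + 3x - 3x^2 + 4x^3

1 + 3x - 3x^2 + 4x^3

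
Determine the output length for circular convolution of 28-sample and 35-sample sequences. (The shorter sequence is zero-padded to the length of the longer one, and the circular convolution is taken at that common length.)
Circular convolution (zero-padding the shorter input) has length max(m, n) = max(28, 35) = 35

35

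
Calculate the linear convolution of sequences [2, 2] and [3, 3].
y[0] = 2×3 = 6; y[1] = 2×3 + 2×3 = 12; y[2] = 2×3 = 6

[6, 12, 6]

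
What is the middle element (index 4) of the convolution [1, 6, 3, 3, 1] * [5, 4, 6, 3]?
Use y[k] = Σ_i a[i]·b[k-i] at k=4. y[4] = 6×3 + 3×6 + 3×4 + 1×5 = 53

53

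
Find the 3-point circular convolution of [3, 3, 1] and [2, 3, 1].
Use y[k] = Σ_j u[j]·v[(k-j) mod 3]. y[0] = 3×2 + 3×1 + 1×3 = 12; y[1] = 3×3 + 3×2 + 1×1 = 16; y[2] = 3×1 + 3×3 + 1×2 = 14. Result: [12, 16, 14]

[12, 16, 14]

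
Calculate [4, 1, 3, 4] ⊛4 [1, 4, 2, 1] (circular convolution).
Use y[k] = Σ_j u[j]·v[(k-j) mod 4]. y[0] = 4×1 + 1×1 + 3×2 + 4×4 = 27; y[1] = 4×4 + 1×1 + 3×1 + 4×2 = 28; y[2] = 4×2 + 1×4 + 3×1 + 4×1 = 19; y[3] = 4×1 + 1×2 + 3×4 + 4×1 = 22. Result: [27, 28, 19, 22]

[27, 28, 19, 22]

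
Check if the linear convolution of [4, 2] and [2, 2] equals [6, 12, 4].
Recompute linear convolution of [4, 2] and [2, 2]: y[0] = 4×2 = 8; y[1] = 4×2 + 2×2 = 12; y[2] = 2×2 = 4 → [8, 12, 4]. Compare to given [6, 12, 4]: they differ at index 0: given 6, correct 8, so answer: No

No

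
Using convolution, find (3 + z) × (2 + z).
Ascending coefficients: a = [3, 1], b = [2, 1]. c[0] = 3×2 = 6; c[1] = 3×1 + 1×2 = 5; c[2] = 1×1 = 1. Result coefficients: [6, 5, 1] → 6 + 5z + z^2

6 + 5z + z^2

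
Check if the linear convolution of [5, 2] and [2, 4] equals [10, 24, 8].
Recompute linear convolution of [5, 2] and [2, 4]: y[0] = 5×2 = 10; y[1] = 5×4 + 2×2 = 24; y[2] = 2×4 = 8 → [10, 24, 8]. Given [10, 24, 8] matches, so answer: Yes

Yes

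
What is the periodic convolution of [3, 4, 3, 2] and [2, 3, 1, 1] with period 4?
Use y[k] = Σ_j x[j]·h[(k-j) mod 4]. y[0] = 3×2 + 4×1 + 3×1 + 2×3 = 19; y[1] = 3×3 + 4×2 + 3×1 + 2×1 = 22; y[2] = 3×1 + 4×3 + 3×2 + 2×1 = 23; y[3] = 3×1 + 4×1 + 3×3 + 2×2 = 20. Result: [19, 22, 23, 20]

[19, 22, 23, 20]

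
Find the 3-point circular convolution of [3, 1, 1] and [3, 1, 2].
Use y[k] = Σ_j x[j]·h[(k-j) mod 3]. y[0] = 3×3 + 1×2 + 1×1 = 12; y[1] = 3×1 + 1×3 + 1×2 = 8; y[2] = 3×2 + 1×1 + 1×3 = 10. Result: [12, 8, 10]

[12, 8, 10]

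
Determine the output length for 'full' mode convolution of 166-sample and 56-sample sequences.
Linear/full convolution length: m + n - 1 = 166 + 56 - 1 = 221

221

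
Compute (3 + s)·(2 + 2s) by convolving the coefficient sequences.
Ascending coefficients: a = [3, 1], b = [2, 2]. c[0] = 3×2 = 6; c[1] = 3×2 + 1×2 = 8; c[2] = 1×2 = 2. Result coefficients: [6, 8, 2] → 6 + 8s + 2s^2

6 + 8s + 2s^2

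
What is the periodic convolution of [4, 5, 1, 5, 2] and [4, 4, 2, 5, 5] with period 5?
Use y[k] = Σ_j s[j]·t[(k-j) mod 5]. y[0] = 4×4 + 5×5 + 1×5 + 5×2 + 2×4 = 64; y[1] = 4×4 + 5×4 + 1×5 + 5×5 + 2×2 = 70; y[2] = 4×2 + 5×4 + 1×4 + 5×5 + 2×5 = 67; y[3] = 4×5 + 5×2 + 1×4 + 5×4 + 2×5 = 64; y[4] = 4×5 + 5×5 + 1×2 + 5×4 + 2×4 = 75. Result: [64, 70, 67, 64, 75]

[64, 70, 67, 64, 75]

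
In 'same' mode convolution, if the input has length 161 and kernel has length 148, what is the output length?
'Same' mode returns an output with the same length as the input: 161

161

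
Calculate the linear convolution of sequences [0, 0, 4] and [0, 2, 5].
y[0] = 0×0 = 0; y[1] = 0×2 + 0×0 = 0; y[2] = 0×5 + 0×2 + 4×0 = 0; y[3] = 0×5 + 4×2 = 8; y[4] = 4×5 = 20

[0, 0, 0, 8, 20]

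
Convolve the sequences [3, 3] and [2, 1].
y[0] = 3×2 = 6; y[1] = 3×1 + 3×2 = 9; y[2] = 3×1 = 3

[6, 9, 3]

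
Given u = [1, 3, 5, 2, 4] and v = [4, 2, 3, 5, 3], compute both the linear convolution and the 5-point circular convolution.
Linear: y_lin[0] = 1×4 = 4; y_lin[1] = 1×2 + 3×4 = 14; y_lin[2] = 1×3 + 3×2 + 5×4 = 29; y_lin[3] = 1×5 + 3×3 + 5×2 + 2×4 = 32; y_lin[4] = 1×3 + 3×5 + 5×3 + 2×2 + 4×4 = 53; y_lin[5] = 3×3 + 5×5 + 2×3 + 4×2 = 48; y_lin[6] = 5×3 + 2×5 + 4×3 = 37; y_lin[7] = 2×3 + 4×5 = 26; y_lin[8] = 4×3 = 12 → [4, 14, 29, 32, 53, 48, 37, 26, 12]. Circular (length 5): y[0] = 1×4 + 3×3 + 5×5 + 2×3 + 4×2 = 52; y[1] = 1×2 + 3×4 + 5×3 + 2×5 + 4×3 = 51; y[2] = 1×3 + 3×2 + 5×4 + 2×3 + 4×5 = 55; y[3] = 1×5 + 3×3 + 5×2 + 2×4 + 4×3 = 44; y[4] = 1×3 + 3×5 + 5×3 + 2×2 + 4×4 = 53 → [52, 51, 55, 44, 53]

Linear: [4, 14, 29, 32, 53, 48, 37, 26, 12], Circular: [52, 51, 55, 44, 53]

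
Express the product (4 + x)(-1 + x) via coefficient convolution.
Ascending coefficients: a = [4, 1], b = [-1, 1]. c[0] = 4×-1 = -4; c[1] = 4×1 + 1×-1 = 3; c[2] = 1×1 = 1. Result coefficients: [-4, 3, 1] → -4 + 3x + x^2

-4 + 3x + x^2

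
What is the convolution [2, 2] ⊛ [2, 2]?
y[0] = 2×2 = 4; y[1] = 2×2 + 2×2 = 8; y[2] = 2×2 = 4

[4, 8, 4]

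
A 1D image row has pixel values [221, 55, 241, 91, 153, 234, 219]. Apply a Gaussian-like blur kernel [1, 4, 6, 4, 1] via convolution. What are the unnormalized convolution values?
Convolve image row [221, 55, 241, 91, 153, 234, 219] with kernel [1, 4, 6, 4, 1]: y[0] = 221×1 = 221; y[1] = 221×4 + 55×1 = 939; y[2] = 221×6 + 55×4 + 241×1 = 1787; y[3] = 221×4 + 55×6 + 241×4 + 91×1 = 2269; y[4] = 221×1 + 55×4 + 241×6 + 91×4 + 153×1 = 2404; y[5] = 55×1 + 241×4 + 91×6 + 153×4 + 234×1 = 2411; y[6] = 241×1 + 91×4 + 153×6 + 234×4 + 219×1 = 2678; y[7] = 91×1 + 153×4 + 234×6 + 219×4 = 2983; y[8] = 153×1 + 234×4 + 219×6 = 2403; y[9] = 234×1 + 219×4 = 1110; y[10] = 219×1 = 219 → [221, 939, 1787, 2269, 2404, 2411, 2678, 2983, 2403, 1110, 219]. Normalization factor = sum(kernel) = 16.

[221, 939, 1787, 2269, 2404, 2411, 2678, 2983, 2403, 1110, 219]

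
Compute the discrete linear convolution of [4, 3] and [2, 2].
y[0] = 4×2 = 8; y[1] = 4×2 + 3×2 = 14; y[2] = 3×2 = 6

[8, 14, 6]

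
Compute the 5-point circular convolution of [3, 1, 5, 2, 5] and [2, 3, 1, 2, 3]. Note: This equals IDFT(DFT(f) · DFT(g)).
Either evaluate y[k] = Σ_j f[j]·g[(k-j) mod 5] directly, or use IDFT(DFT(f) · DFT(g)). y[0] = 3×2 + 1×3 + 5×2 + 2×1 + 5×3 = 36; y[1] = 3×3 + 1×2 + 5×3 + 2×2 + 5×1 = 35; y[2] = 3×1 + 1×3 + 5×2 + 2×3 + 5×2 = 32; y[3] = 3×2 + 1×1 + 5×3 + 2×2 + 5×3 = 41; y[4] = 3×3 + 1×2 + 5×1 + 2×3 + 5×2 = 32. Result: [36, 35, 32, 41, 32]

[36, 35, 32, 41, 32]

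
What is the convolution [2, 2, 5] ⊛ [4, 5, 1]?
y[0] = 2×4 = 8; y[1] = 2×5 + 2×4 = 18; y[2] = 2×1 + 2×5 + 5×4 = 32; y[3] = 2×1 + 5×5 = 27; y[4] = 5×1 = 5

[8, 18, 32, 27, 5]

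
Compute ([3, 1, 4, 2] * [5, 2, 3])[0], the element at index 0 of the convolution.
Use y[k] = Σ_i a[i]·b[k-i] at k=0. y[0] = 3×5 = 15

15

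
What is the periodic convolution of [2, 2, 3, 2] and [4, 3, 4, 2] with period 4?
Use y[k] = Σ_j u[j]·v[(k-j) mod 4]. y[0] = 2×4 + 2×2 + 3×4 + 2×3 = 30; y[1] = 2×3 + 2×4 + 3×2 + 2×4 = 28; y[2] = 2×4 + 2×3 + 3×4 + 2×2 = 30; y[3] = 2×2 + 2×4 + 3×3 + 2×4 = 29. Result: [30, 28, 30, 29]

[30, 28, 30, 29]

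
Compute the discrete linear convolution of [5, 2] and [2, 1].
y[0] = 5×2 = 10; y[1] = 5×1 + 2×2 = 9; y[2] = 2×1 = 2

[10, 9, 2]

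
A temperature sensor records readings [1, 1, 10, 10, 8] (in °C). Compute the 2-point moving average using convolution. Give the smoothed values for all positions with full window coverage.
2-point moving average kernel = [1, 1]. Apply in 'valid' mode (full window coverage): avg[0] = (1 + 1) / 2 = 1.0; avg[1] = (1 + 10) / 2 = 5.5; avg[2] = (10 + 10) / 2 = 10.0; avg[3] = (10 + 8) / 2 = 9.0. Smoothed values: [1.0, 5.5, 10.0, 9.0]

[1.0, 5.5, 10.0, 9.0]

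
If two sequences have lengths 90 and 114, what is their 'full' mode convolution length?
Linear/full convolution length: m + n - 1 = 90 + 114 - 1 = 203

203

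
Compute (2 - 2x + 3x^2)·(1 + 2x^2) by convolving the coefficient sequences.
Ascending coefficients: a = [2, -2, 3], b = [1, 0, 2]. c[0] = 2×1 = 2; c[1] = 2×0 + -2×1 = -2; c[2] = 2×2 + -2×0 + 3×1 = 7; c[3] = -2×2 + 3×0 = -4; c[4] = 3×2 = 6. Result coefficients: [2, -2, 7, -4, 6] → 2 - 2x + 7x^2 - 4x^3 + 6x^4

2 - 2x + 7x^2 - 4x^3 + 6x^4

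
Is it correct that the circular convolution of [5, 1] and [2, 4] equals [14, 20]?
Recompute circular convolution of [5, 1] and [2, 4]: y[0] = 5×2 + 1×4 = 14; y[1] = 5×4 + 1×2 = 22 → [14, 22]. Compare to given [14, 20]: they differ at index 1: given 20, correct 22, so answer: No

No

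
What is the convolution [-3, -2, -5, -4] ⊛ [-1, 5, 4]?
y[0] = -3×-1 = 3; y[1] = -3×5 + -2×-1 = -13; y[2] = -3×4 + -2×5 + -5×-1 = -17; y[3] = -2×4 + -5×5 + -4×-1 = -29; y[4] = -5×4 + -4×5 = -40; y[5] = -4×4 = -16

[3, -13, -17, -29, -40, -16]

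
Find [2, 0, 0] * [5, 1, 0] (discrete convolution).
y[0] = 2×5 = 10; y[1] = 2×1 + 0×5 = 2; y[2] = 2×0 + 0×1 + 0×5 = 0; y[3] = 0×0 + 0×1 = 0; y[4] = 0×0 = 0

[10, 2, 0, 0, 0]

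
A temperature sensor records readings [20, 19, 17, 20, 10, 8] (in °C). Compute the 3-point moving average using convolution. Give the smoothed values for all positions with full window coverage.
3-point moving average kernel = [1, 1, 1]. Apply in 'valid' mode (full window coverage): avg[0] = (20 + 19 + 17) / 3 = 18.67; avg[1] = (19 + 17 + 20) / 3 = 18.67; avg[2] = (17 + 20 + 10) / 3 = 15.67; avg[3] = (20 + 10 + 8) / 3 = 12.67. Smoothed values: [18.67, 18.67, 15.67, 12.67]

[18.67, 18.67, 15.67, 12.67]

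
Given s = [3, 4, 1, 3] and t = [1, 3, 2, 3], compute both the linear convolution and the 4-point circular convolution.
Linear: y_lin[0] = 3×1 = 3; y_lin[1] = 3×3 + 4×1 = 13; y_lin[2] = 3×2 + 4×3 + 1×1 = 19; y_lin[3] = 3×3 + 4×2 + 1×3 + 3×1 = 23; y_lin[4] = 4×3 + 1×2 + 3×3 = 23; y_lin[5] = 1×3 + 3×2 = 9; y_lin[6] = 3×3 = 9 → [3, 13, 19, 23, 23, 9, 9]. Circular (length 4): y[0] = 3×1 + 4×3 + 1×2 + 3×3 = 26; y[1] = 3×3 + 4×1 + 1×3 + 3×2 = 22; y[2] = 3×2 + 4×3 + 1×1 + 3×3 = 28; y[3] = 3×3 + 4×2 + 1×3 + 3×1 = 23 → [26, 22, 28, 23]

Linear: [3, 13, 19, 23, 23, 9, 9], Circular: [26, 22, 28, 23]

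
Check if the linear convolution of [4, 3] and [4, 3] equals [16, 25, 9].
Recompute linear convolution of [4, 3] and [4, 3]: y[0] = 4×4 = 16; y[1] = 4×3 + 3×4 = 24; y[2] = 3×3 = 9 → [16, 24, 9]. Compare to given [16, 25, 9]: they differ at index 1: given 25, correct 24, so answer: No

No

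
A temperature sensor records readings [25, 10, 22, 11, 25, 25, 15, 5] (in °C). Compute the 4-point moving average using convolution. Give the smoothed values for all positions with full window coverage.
4-point moving average kernel = [1, 1, 1, 1]. Apply in 'valid' mode (full window coverage): avg[0] = (25 + 10 + 22 + 11) / 4 = 17.0; avg[1] = (10 + 22 + 11 + 25) / 4 = 17.0; avg[2] = (22 + 11 + 25 + 25) / 4 = 20.75; avg[3] = (11 + 25 + 25 + 15) / 4 = 19.0; avg[4] = (25 + 25 + 15 + 5) / 4 = 17.5. Smoothed values: [17.0, 17.0, 20.75, 19.0, 17.5]

[17.0, 17.0, 20.75, 19.0, 17.5]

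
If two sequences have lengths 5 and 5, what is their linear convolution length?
Linear/full convolution length: m + n - 1 = 5 + 5 - 1 = 9

9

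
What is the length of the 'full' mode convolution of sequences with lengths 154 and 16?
Linear/full convolution length: m + n - 1 = 154 + 16 - 1 = 169

169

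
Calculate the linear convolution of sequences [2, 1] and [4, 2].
y[0] = 2×4 = 8; y[1] = 2×2 + 1×4 = 8; y[2] = 1×2 = 2

[8, 8, 2]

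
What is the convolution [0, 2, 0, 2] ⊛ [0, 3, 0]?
y[0] = 0×0 = 0; y[1] = 0×3 + 2×0 = 0; y[2] = 0×0 + 2×3 + 0×0 = 6; y[3] = 2×0 + 0×3 + 2×0 = 0; y[4] = 0×0 + 2×3 = 6; y[5] = 2×0 = 0

[0, 0, 6, 0, 6, 0]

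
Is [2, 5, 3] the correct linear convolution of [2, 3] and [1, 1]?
Recompute linear convolution of [2, 3] and [1, 1]: y[0] = 2×1 = 2; y[1] = 2×1 + 3×1 = 5; y[2] = 3×1 = 3 → [2, 5, 3]. Given [2, 5, 3] matches, so answer: Yes

Yes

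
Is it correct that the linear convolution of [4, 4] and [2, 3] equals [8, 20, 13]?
Recompute linear convolution of [4, 4] and [2, 3]: y[0] = 4×2 = 8; y[1] = 4×3 + 4×2 = 20; y[2] = 4×3 = 12 → [8, 20, 12]. Compare to given [8, 20, 13]: they differ at index 2: given 13, correct 12, so answer: No

No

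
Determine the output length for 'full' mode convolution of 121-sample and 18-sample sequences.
Linear/full convolution length: m + n - 1 = 121 + 18 - 1 = 138

138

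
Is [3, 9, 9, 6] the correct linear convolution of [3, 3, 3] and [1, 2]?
Recompute linear convolution of [3, 3, 3] and [1, 2]: y[0] = 3×1 = 3; y[1] = 3×2 + 3×1 = 9; y[2] = 3×2 + 3×1 = 9; y[3] = 3×2 = 6 → [3, 9, 9, 6]. Given [3, 9, 9, 6] matches, so answer: Yes

Yes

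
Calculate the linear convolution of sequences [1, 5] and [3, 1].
y[0] = 1×3 = 3; y[1] = 1×1 + 5×3 = 16; y[2] = 5×1 = 5

[3, 16, 5]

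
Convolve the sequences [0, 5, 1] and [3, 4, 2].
y[0] = 0×3 = 0; y[1] = 0×4 + 5×3 = 15; y[2] = 0×2 + 5×4 + 1×3 = 23; y[3] = 5×2 + 1×4 = 14; y[4] = 1×2 = 2

[0, 15, 23, 14, 2]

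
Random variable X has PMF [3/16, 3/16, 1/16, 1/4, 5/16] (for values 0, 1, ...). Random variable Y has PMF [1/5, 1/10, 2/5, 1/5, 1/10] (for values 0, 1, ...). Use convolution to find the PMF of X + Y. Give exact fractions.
P(X+Y=k) = Σ_i P(X=i)·P(Y=k-i) — a convolution of [3/16, 3/16, 1/16, 1/4, 5/16] and [1/5, 1/10, 2/5, 1/5, 1/10]. P(X+Y=0) = (3/16)×(1/5) = 3/80; P(X+Y=1) = (3/16)×(1/10) + (3/16)×(1/5) = 3/160 + 3/80 = 9/160; P(X+Y=2) = (3/16)×(2/5) + (3/16)×(1/10) + (1/16)×(1/5) = 3/40 + 3/160 + 1/80 = 17/160; P(X+Y=3) = (3/16)×(1/5) + (3/16)×(2/5) + (1/16)×(1/10) + (1/4)×(1/5) = 3/80 + 3/40 + 1/160 + 1/20 = 27/160; P(X+Y=4) = (3/16)×(1/10) + (3/16)×(1/5) + (1/16)×(2/5) + (1/4)×(1/10) + (5/16)×(1/5) = 3/160 + 3/80 + 1/40 + 1/40 + 1/16 = 27/160; P(X+Y=5) = (3/16)×(1/10) + (1/16)×(1/5) + (1/4)×(2/5) + (5/16)×(1/10) = 3/160 + 1/80 + 1/10 + 1/32 = 13/80; P(X+Y=6) = (1/16)×(1/10) + (1/4)×(1/5) + (5/16)×(2/5) = 1/160 + 1/20 + 1/8 = 29/160; P(X+Y=7) = (1/4)×(1/10) + (5/16)×(1/5) = 1/40 + 1/16 = 7/80; P(X+Y=8) = (5/16)×(1/10) = 1/32. PMF: [3/80, 9/160, 17/160, 27/160, 27/160, 13/80, 29/160, 7/80, 1/32] (sums to 1 ✓)

[3/80, 9/160, 17/160, 27/160, 27/160, 13/80, 29/160, 7/80, 1/32]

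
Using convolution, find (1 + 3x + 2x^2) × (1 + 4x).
Ascending coefficients: a = [1, 3, 2], b = [1, 4]. c[0] = 1×1 = 1; c[1] = 1×4 + 3×1 = 7; c[2] = 3×4 + 2×1 = 14; c[3] = 2×4 = 8. Result coefficients: [1, 7, 14, 8] → 1 + 7x + 14x^2 + 8x^3

1 + 7x + 14x^2 + 8x^3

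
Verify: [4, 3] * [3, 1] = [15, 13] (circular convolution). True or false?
Recompute circular convolution of [4, 3] and [3, 1]: y[0] = 4×3 + 3×1 = 15; y[1] = 4×1 + 3×3 = 13 → [15, 13]. Given [15, 13] matches, so answer: Yes

Yes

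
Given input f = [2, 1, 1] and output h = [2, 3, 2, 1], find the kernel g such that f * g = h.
Output length 4 = len(f) + len(g) - 1 ⇒ len(g) = 2. Solve g forward using g[k] = (h[k] - Σ_{i≥1} f[i]·g[k-i]) / f[0]: g[0] = h[0] / f[0] = 2 / 2 = 1; g[1] = (h[1] - 1×1) / f[0] = (3 - 1×1) / 2 = 1. So g = [1, 1]. Forward-check [2, 1, 1] * [1, 1]: h[0] = 2×1 = 2; h[1] = 2×1 + 1×1 = 3; h[2] = 1×1 + 1×1 = 2; h[3] = 1×1 = 1 → [2, 3, 2, 1] ✓

[1, 1]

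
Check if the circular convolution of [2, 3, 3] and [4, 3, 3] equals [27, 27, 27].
Recompute circular convolution of [2, 3, 3] and [4, 3, 3]: y[0] = 2×4 + 3×3 + 3×3 = 26; y[1] = 2×3 + 3×4 + 3×3 = 27; y[2] = 2×3 + 3×3 + 3×4 = 27 → [26, 27, 27]. Compare to given [27, 27, 27]: they differ at index 0: given 27, correct 26, so answer: No

No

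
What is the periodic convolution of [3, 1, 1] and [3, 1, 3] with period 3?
Use y[k] = Σ_j s[j]·t[(k-j) mod 3]. y[0] = 3×3 + 1×3 + 1×1 = 13; y[1] = 3×1 + 1×3 + 1×3 = 9; y[2] = 3×3 + 1×1 + 1×3 = 13. Result: [13, 9, 13]

[13, 9, 13]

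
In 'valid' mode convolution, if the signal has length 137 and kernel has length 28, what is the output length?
'Valid' mode counts only positions where the kernel fully overlaps the signal: m - n + 1 = 137 - 28 + 1 = 110

110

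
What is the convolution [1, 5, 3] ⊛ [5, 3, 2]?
y[0] = 1×5 = 5; y[1] = 1×3 + 5×5 = 28; y[2] = 1×2 + 5×3 + 3×5 = 32; y[3] = 5×2 + 3×3 = 19; y[4] = 3×2 = 6

[5, 28, 32, 19, 6]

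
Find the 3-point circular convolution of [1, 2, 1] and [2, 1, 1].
Use y[k] = Σ_j a[j]·b[(k-j) mod 3]. y[0] = 1×2 + 2×1 + 1×1 = 5; y[1] = 1×1 + 2×2 + 1×1 = 6; y[2] = 1×1 + 2×1 + 1×2 = 5. Result: [5, 6, 5]

[5, 6, 5]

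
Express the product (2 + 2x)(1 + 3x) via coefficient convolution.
Ascending coefficients: a = [2, 2], b = [1, 3]. c[0] = 2×1 = 2; c[1] = 2×3 + 2×1 = 8; c[2] = 2×3 = 6. Result coefficients: [2, 8, 6] → 2 + 8x + 6x^2

2 + 8x + 6x^2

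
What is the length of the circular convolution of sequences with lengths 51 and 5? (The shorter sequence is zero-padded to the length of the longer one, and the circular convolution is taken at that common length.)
Circular convolution (zero-padding the shorter input) has length max(m, n) = max(51, 5) = 51

51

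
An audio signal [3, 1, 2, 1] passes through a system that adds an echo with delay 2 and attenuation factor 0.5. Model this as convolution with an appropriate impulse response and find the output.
Direct-path + delayed-attenuated-path model → impulse response h = [1, 0, 0.5] (1 at lag 0, 0.5 at lag 2). Output y[n] = x[n] + 0.5·x[n - 2] (with x[n] = 0 outside 0..3): y[0] = 3 + 0.5×0 = 3; y[1] = 1 + 0.5×0 = 1; y[2] = 2 + 0.5×3 = 3.5; y[3] = 1 + 0.5×1 = 1.5; y[4] = 0 + 0.5×2 = 1.0; y[5] = 0 + 0.5×1 = 0.5. So y = [3, 1, 3.5, 1.5, 1.0, 0.5]

[3, 1, 3.5, 1.5, 1.0, 0.5]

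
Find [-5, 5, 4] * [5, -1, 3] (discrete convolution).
y[0] = -5×5 = -25; y[1] = -5×-1 + 5×5 = 30; y[2] = -5×3 + 5×-1 + 4×5 = 0; y[3] = 5×3 + 4×-1 = 11; y[4] = 4×3 = 12

[-25, 30, 0, 11, 12]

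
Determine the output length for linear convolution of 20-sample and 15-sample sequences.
Linear/full convolution length: m + n - 1 = 20 + 15 - 1 = 34

34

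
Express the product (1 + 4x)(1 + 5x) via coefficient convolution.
Ascending coefficients: a = [1, 4], b = [1, 5]. c[0] = 1×1 = 1; c[1] = 1×5 + 4×1 = 9; c[2] = 4×5 = 20. Result coefficients: [1, 9, 20] → 1 + 9x + 20x^2

1 + 9x + 20x^2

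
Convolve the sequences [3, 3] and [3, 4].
y[0] = 3×3 = 9; y[1] = 3×4 + 3×3 = 21; y[2] = 3×4 = 12

[9, 21, 12]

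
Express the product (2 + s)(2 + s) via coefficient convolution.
Ascending coefficients: a = [2, 1], b = [2, 1]. c[0] = 2×2 = 4; c[1] = 2×1 + 1×2 = 4; c[2] = 1×1 = 1. Result coefficients: [4, 4, 1] → 4 + 4s + s^2

4 + 4s + s^2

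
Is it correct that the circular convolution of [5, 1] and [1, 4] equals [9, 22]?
Recompute circular convolution of [5, 1] and [1, 4]: y[0] = 5×1 + 1×4 = 9; y[1] = 5×4 + 1×1 = 21 → [9, 21]. Compare to given [9, 22]: they differ at index 1: given 22, correct 21, so answer: No

No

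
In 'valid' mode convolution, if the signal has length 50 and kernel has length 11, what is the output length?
'Valid' mode counts only positions where the kernel fully overlaps the signal: m - n + 1 = 50 - 11 + 1 = 40

40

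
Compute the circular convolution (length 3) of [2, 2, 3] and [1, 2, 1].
Use y[k] = Σ_j f[j]·g[(k-j) mod 3]. y[0] = 2×1 + 2×1 + 3×2 = 10; y[1] = 2×2 + 2×1 + 3×1 = 9; y[2] = 2×1 + 2×2 + 3×1 = 9. Result: [10, 9, 9]

[10, 9, 9]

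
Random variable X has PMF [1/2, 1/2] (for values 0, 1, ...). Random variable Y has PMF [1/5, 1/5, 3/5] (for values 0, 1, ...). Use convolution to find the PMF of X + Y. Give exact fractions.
P(X+Y=k) = Σ_i P(X=i)·P(Y=k-i) — a convolution of [1/2, 1/2] and [1/5, 1/5, 3/5]. P(X+Y=0) = (1/2)×(1/5) = 1/10; P(X+Y=1) = (1/2)×(1/5) + (1/2)×(1/5) = 1/10 + 1/10 = 1/5; P(X+Y=2) = (1/2)×(3/5) + (1/2)×(1/5) = 3/10 + 1/10 = 2/5; P(X+Y=3) = (1/2)×(3/5) = 3/10. PMF: [1/10, 1/5, 2/5, 3/10] (sums to 1 ✓)

[1/10, 1/5, 2/5, 3/10]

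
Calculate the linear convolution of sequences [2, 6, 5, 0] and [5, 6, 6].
y[0] = 2×5 = 10; y[1] = 2×6 + 6×5 = 42; y[2] = 2×6 + 6×6 + 5×5 = 73; y[3] = 6×6 + 5×6 + 0×5 = 66; y[4] = 5×6 + 0×6 = 30; y[5] = 0×6 = 0

[10, 42, 73, 66, 30, 0]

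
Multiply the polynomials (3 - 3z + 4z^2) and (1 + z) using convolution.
Ascending coefficients: a = [3, -3, 4], b = [1, 1]. c[0] = 3×1 = 3; c[1] = 3×1 + -3×1 = 0; c[2] = -3×1 + 4×1 = 1; c[3] = 4×1 = 4. Result coefficients: [3, 0, 1, 4] → 3 + z^2 + 4z^3

3 + z^2 + 4z^3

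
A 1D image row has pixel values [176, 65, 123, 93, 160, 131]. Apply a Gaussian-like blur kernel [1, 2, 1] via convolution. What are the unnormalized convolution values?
Convolve image row [176, 65, 123, 93, 160, 131] with kernel [1, 2, 1]: y[0] = 176×1 = 176; y[1] = 176×2 + 65×1 = 417; y[2] = 176×1 + 65×2 + 123×1 = 429; y[3] = 65×1 + 123×2 + 93×1 = 404; y[4] = 123×1 + 93×2 + 160×1 = 469; y[5] = 93×1 + 160×2 + 131×1 = 544; y[6] = 160×1 + 131×2 = 422; y[7] = 131×1 = 131 → [176, 417, 429, 404, 469, 544, 422, 131]. Normalization factor = sum(kernel) = 4.

[176, 417, 429, 404, 469, 544, 422, 131]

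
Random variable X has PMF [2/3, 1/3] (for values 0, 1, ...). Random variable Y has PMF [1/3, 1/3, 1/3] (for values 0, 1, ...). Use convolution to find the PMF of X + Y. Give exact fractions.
P(X+Y=k) = Σ_i P(X=i)·P(Y=k-i) — a convolution of [2/3, 1/3] and [1/3, 1/3, 1/3]. P(X+Y=0) = (2/3)×(1/3) = 2/9; P(X+Y=1) = (2/3)×(1/3) + (1/3)×(1/3) = 2/9 + 1/9 = 1/3; P(X+Y=2) = (2/3)×(1/3) + (1/3)×(1/3) = 2/9 + 1/9 = 1/3; P(X+Y=3) = (1/3)×(1/3) = 1/9. PMF: [2/9, 1/3, 1/3, 1/9] (sums to 1 ✓)

[2/9, 1/3, 1/3, 1/9]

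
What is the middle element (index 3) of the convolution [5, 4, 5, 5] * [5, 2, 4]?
Use y[k] = Σ_i a[i]·b[k-i] at k=3. y[3] = 4×4 + 5×2 + 5×5 = 51

51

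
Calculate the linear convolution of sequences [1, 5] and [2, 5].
y[0] = 1×2 = 2; y[1] = 1×5 + 5×2 = 15; y[2] = 5×5 = 25

[2, 15, 25]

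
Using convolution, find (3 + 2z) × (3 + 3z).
Ascending coefficients: a = [3, 2], b = [3, 3]. c[0] = 3×3 = 9; c[1] = 3×3 + 2×3 = 15; c[2] = 2×3 = 6. Result coefficients: [9, 15, 6] → 9 + 15z + 6z^2

9 + 15z + 6z^2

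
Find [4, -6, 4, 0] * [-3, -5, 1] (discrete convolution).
y[0] = 4×-3 = -12; y[1] = 4×-5 + -6×-3 = -2; y[2] = 4×1 + -6×-5 + 4×-3 = 22; y[3] = -6×1 + 4×-5 + 0×-3 = -26; y[4] = 4×1 + 0×-5 = 4; y[5] = 0×1 = 0

[-12, -2, 22, -26, 4, 0]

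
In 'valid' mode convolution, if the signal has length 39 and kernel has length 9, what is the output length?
'Valid' mode counts only positions where the kernel fully overlaps the signal: m - n + 1 = 39 - 9 + 1 = 31

31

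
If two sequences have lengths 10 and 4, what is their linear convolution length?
Linear/full convolution length: m + n - 1 = 10 + 4 - 1 = 13

13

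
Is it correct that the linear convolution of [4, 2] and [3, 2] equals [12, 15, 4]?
Recompute linear convolution of [4, 2] and [3, 2]: y[0] = 4×3 = 12; y[1] = 4×2 + 2×3 = 14; y[2] = 2×2 = 4 → [12, 14, 4]. Compare to given [12, 15, 4]: they differ at index 1: given 15, correct 14, so answer: No

No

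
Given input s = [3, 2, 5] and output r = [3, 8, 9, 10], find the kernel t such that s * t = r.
Output length 4 = len(s) + len(t) - 1 ⇒ len(t) = 2. Solve t forward using t[k] = (r[k] - Σ_{i≥1} s[i]·t[k-i]) / s[0]: t[0] = r[0] / s[0] = 3 / 3 = 1; t[1] = (r[1] - 2×1) / s[0] = (8 - 2×1) / 3 = 2. So t = [1, 2]. Forward-check [3, 2, 5] * [1, 2]: r[0] = 3×1 = 3; r[1] = 3×2 + 2×1 = 8; r[2] = 2×2 + 5×1 = 9; r[3] = 5×2 = 10 → [3, 8, 9, 10] ✓

[1, 2]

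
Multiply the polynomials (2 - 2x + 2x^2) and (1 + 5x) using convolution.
Ascending coefficients: a = [2, -2, 2], b = [1, 5]. c[0] = 2×1 = 2; c[1] = 2×5 + -2×1 = 8; c[2] = -2×5 + 2×1 = -8; c[3] = 2×5 = 10. Result coefficients: [2, 8, -8, 10] → 2 + 8x - 8x^2 + 10x^3

2 + 8x - 8x^2 + 10x^3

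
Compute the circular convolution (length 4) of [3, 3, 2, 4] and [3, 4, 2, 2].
Use y[k] = Σ_j a[j]·b[(k-j) mod 4]. y[0] = 3×3 + 3×2 + 2×2 + 4×4 = 35; y[1] = 3×4 + 3×3 + 2×2 + 4×2 = 33; y[2] = 3×2 + 3×4 + 2×3 + 4×2 = 32; y[3] = 3×2 + 3×2 + 2×4 + 4×3 = 32. Result: [35, 33, 32, 32]

[35, 33, 32, 32]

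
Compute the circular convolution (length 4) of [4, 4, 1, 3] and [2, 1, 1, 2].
Use y[k] = Σ_j u[j]·v[(k-j) mod 4]. y[0] = 4×2 + 4×2 + 1×1 + 3×1 = 20; y[1] = 4×1 + 4×2 + 1×2 + 3×1 = 17; y[2] = 4×1 + 4×1 + 1×2 + 3×2 = 16; y[3] = 4×2 + 4×1 + 1×1 + 3×2 = 19. Result: [20, 17, 16, 19]

[20, 17, 16, 19]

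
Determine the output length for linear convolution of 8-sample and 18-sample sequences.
Linear/full convolution length: m + n - 1 = 8 + 18 - 1 = 25

25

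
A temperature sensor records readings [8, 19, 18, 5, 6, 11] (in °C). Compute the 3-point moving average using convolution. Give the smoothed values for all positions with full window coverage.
3-point moving average kernel = [1, 1, 1]. Apply in 'valid' mode (full window coverage): avg[0] = (8 + 19 + 18) / 3 = 15.0; avg[1] = (19 + 18 + 5) / 3 = 14.0; avg[2] = (18 + 5 + 6) / 3 = 9.67; avg[3] = (5 + 6 + 11) / 3 = 7.33. Smoothed values: [15.0, 14.0, 9.67, 7.33]

[15.0, 14.0, 9.67, 7.33]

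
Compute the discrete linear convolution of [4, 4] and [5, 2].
y[0] = 4×5 = 20; y[1] = 4×2 + 4×5 = 28; y[2] = 4×2 = 8

[20, 28, 8]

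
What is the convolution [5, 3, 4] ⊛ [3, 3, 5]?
y[0] = 5×3 = 15; y[1] = 5×3 + 3×3 = 24; y[2] = 5×5 + 3×3 + 4×3 = 46; y[3] = 3×5 + 4×3 = 27; y[4] = 4×5 = 20

[15, 24, 46, 27, 20]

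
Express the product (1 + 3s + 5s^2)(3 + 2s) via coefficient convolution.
Ascending coefficients: a = [1, 3, 5], b = [3, 2]. c[0] = 1×3 = 3; c[1] = 1×2 + 3×3 = 11; c[2] = 3×2 + 5×3 = 21; c[3] = 5×2 = 10. Result coefficients: [3, 11, 21, 10] → 3 + 11s + 21s^2 + 10s^3

3 + 11s + 21s^2 + 10s^3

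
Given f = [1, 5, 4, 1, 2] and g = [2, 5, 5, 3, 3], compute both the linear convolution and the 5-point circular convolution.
Linear: y_lin[0] = 1×2 = 2; y_lin[1] = 1×5 + 5×2 = 15; y_lin[2] = 1×5 + 5×5 + 4×2 = 38; y_lin[3] = 1×3 + 5×5 + 4×5 + 1×2 = 50; y_lin[4] = 1×3 + 5×3 + 4×5 + 1×5 + 2×2 = 47; y_lin[5] = 5×3 + 4×3 + 1×5 + 2×5 = 42; y_lin[6] = 4×3 + 1×3 + 2×5 = 25; y_lin[7] = 1×3 + 2×3 = 9; y_lin[8] = 2×3 = 6 → [2, 15, 38, 50, 47, 42, 25, 9, 6]. Circular (length 5): y[0] = 1×2 + 5×3 + 4×3 + 1×5 + 2×5 = 44; y[1] = 1×5 + 5×2 + 4×3 + 1×3 + 2×5 = 40; y[2] = 1×5 + 5×5 + 4×2 + 1×3 + 2×3 = 47; y[3] = 1×3 + 5×5 + 4×5 + 1×2 + 2×3 = 56; y[4] = 1×3 + 5×3 + 4×5 + 1×5 + 2×2 = 47 → [44, 40, 47, 56, 47]

Linear: [2, 15, 38, 50, 47, 42, 25, 9, 6], Circular: [44, 40, 47, 56, 47]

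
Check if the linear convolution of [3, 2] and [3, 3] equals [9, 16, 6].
Recompute linear convolution of [3, 2] and [3, 3]: y[0] = 3×3 = 9; y[1] = 3×3 + 2×3 = 15; y[2] = 2×3 = 6 → [9, 15, 6]. Compare to given [9, 16, 6]: they differ at index 1: given 16, correct 15, so answer: No

No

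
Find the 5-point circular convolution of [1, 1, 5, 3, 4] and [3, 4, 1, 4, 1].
Use y[k] = Σ_j u[j]·v[(k-j) mod 5]. y[0] = 1×3 + 1×1 + 5×4 + 3×1 + 4×4 = 43; y[1] = 1×4 + 1×3 + 5×1 + 3×4 + 4×1 = 28; y[2] = 1×1 + 1×4 + 5×3 + 3×1 + 4×4 = 39; y[3] = 1×4 + 1×1 + 5×4 + 3×3 + 4×1 = 38; y[4] = 1×1 + 1×4 + 5×1 + 3×4 + 4×3 = 34. Result: [43, 28, 39, 38, 34]

[43, 28, 39, 38, 34]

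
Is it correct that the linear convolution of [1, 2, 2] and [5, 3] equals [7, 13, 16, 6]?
Recompute linear convolution of [1, 2, 2] and [5, 3]: y[0] = 1×5 = 5; y[1] = 1×3 + 2×5 = 13; y[2] = 2×3 + 2×5 = 16; y[3] = 2×3 = 6 → [5, 13, 16, 6]. Compare to given [7, 13, 16, 6]: they differ at index 0: given 7, correct 5, so answer: No

No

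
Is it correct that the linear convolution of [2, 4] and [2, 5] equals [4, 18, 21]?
Recompute linear convolution of [2, 4] and [2, 5]: y[0] = 2×2 = 4; y[1] = 2×5 + 4×2 = 18; y[2] = 4×5 = 20 → [4, 18, 20]. Compare to given [4, 18, 21]: they differ at index 2: given 21, correct 20, so answer: No

No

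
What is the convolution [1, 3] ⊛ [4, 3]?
y[0] = 1×4 = 4; y[1] = 1×3 + 3×4 = 15; y[2] = 3×3 = 9

[4, 15, 9]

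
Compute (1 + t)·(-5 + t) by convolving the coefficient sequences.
Ascending coefficients: a = [1, 1], b = [-5, 1]. c[0] = 1×-5 = -5; c[1] = 1×1 + 1×-5 = -4; c[2] = 1×1 = 1. Result coefficients: [-5, -4, 1] → -5 - 4t + t^2

-5 - 4t + t^2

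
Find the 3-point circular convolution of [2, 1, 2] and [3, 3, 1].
Use y[k] = Σ_j s[j]·t[(k-j) mod 3]. y[0] = 2×3 + 1×1 + 2×3 = 13; y[1] = 2×3 + 1×3 + 2×1 = 11; y[2] = 2×1 + 1×3 + 2×3 = 11. Result: [13, 11, 11]

[13, 11, 11]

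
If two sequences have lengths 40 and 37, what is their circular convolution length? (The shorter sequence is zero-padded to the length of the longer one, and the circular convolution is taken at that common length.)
Circular convolution (zero-padding the shorter input) has length max(m, n) = max(40, 37) = 40

40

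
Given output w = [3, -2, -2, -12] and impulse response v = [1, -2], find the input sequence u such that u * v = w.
Deconvolve w=[3, -2, -2, -12] by v=[1, -2]. Since v[0]=1, solve forward: u[0] = w[0] / 1 = 3; u[1] = (w[1] - 3×-2) / 1 = 4; u[2] = (w[2] - 4×-2) / 1 = 6. So u = [3, 4, 6]. Check by forward convolution: w[0] = 3×1 = 3; w[1] = 3×-2 + 4×1 = -2; w[2] = 4×-2 + 6×1 = -2; w[3] = 6×-2 = -12

[3, 4, 6]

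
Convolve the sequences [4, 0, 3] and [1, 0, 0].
y[0] = 4×1 = 4; y[1] = 4×0 + 0×1 = 0; y[2] = 4×0 + 0×0 + 3×1 = 3; y[3] = 0×0 + 3×0 = 0; y[4] = 3×0 = 0

[4, 0, 3, 0, 0]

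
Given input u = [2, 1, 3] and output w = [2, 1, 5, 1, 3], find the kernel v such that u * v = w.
Output length 5 = len(u) + len(v) - 1 ⇒ len(v) = 3. Solve v forward using v[k] = (w[k] - Σ_{i≥1} u[i]·v[k-i]) / u[0]: v[0] = w[0] / u[0] = 2 / 2 = 1; v[1] = (w[1] - 1×1) / u[0] = (1 - 1×1) / 2 = 0; v[2] = (w[2] - 1×0 - 3×1) / u[0] = (5 - 1×0 - 3×1) / 2 = 1. So v = [1, 0, 1]. Forward-check [2, 1, 3] * [1, 0, 1]: w[0] = 2×1 = 2; w[1] = 2×0 + 1×1 = 1; w[2] = 2×1 + 1×0 + 3×1 = 5; w[3] = 1×1 + 3×0 = 1; w[4] = 3×1 = 3 → [2, 1, 5, 1, 3] ✓

[1, 0, 1]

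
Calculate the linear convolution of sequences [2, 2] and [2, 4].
y[0] = 2×2 = 4; y[1] = 2×4 + 2×2 = 12; y[2] = 2×4 = 8

[4, 12, 8]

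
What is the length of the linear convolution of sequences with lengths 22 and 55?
Linear/full convolution length: m + n - 1 = 22 + 55 - 1 = 76

76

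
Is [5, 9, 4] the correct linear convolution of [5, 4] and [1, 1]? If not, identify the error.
Recompute linear convolution of [5, 4] and [1, 1]: y[0] = 5×1 = 5; y[1] = 5×1 + 4×1 = 9; y[2] = 4×1 = 4 → [5, 9, 4]. Given [5, 9, 4] matches, so answer: Yes

Yes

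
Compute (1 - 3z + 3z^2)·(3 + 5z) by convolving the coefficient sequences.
Ascending coefficients: a = [1, -3, 3], b = [3, 5]. c[0] = 1×3 = 3; c[1] = 1×5 + -3×3 = -4; c[2] = -3×5 + 3×3 = -6; c[3] = 3×5 = 15. Result coefficients: [3, -4, -6, 15] → 3 - 4z - 6z^2 + 15z^3

3 - 4z - 6z^2 + 15z^3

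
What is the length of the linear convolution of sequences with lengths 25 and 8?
Linear/full convolution length: m + n - 1 = 25 + 8 - 1 = 32

32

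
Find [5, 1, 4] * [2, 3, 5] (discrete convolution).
y[0] = 5×2 = 10; y[1] = 5×3 + 1×2 = 17; y[2] = 5×5 + 1×3 + 4×2 = 36; y[3] = 1×5 + 4×3 = 17; y[4] = 4×5 = 20

[10, 17, 36, 17, 20]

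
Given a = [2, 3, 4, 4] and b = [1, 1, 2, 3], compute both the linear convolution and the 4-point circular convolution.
Linear: y_lin[0] = 2×1 = 2; y_lin[1] = 2×1 + 3×1 = 5; y_lin[2] = 2×2 + 3×1 + 4×1 = 11; y_lin[3] = 2×3 + 3×2 + 4×1 + 4×1 = 20; y_lin[4] = 3×3 + 4×2 + 4×1 = 21; y_lin[5] = 4×3 + 4×2 = 20; y_lin[6] = 4×3 = 12 → [2, 5, 11, 20, 21, 20, 12]. Circular (length 4): y[0] = 2×1 + 3×3 + 4×2 + 4×1 = 23; y[1] = 2×1 + 3×1 + 4×3 + 4×2 = 25; y[2] = 2×2 + 3×1 + 4×1 + 4×3 = 23; y[3] = 2×3 + 3×2 + 4×1 + 4×1 = 20 → [23, 25, 23, 20]

Linear: [2, 5, 11, 20, 21, 20, 12], Circular: [23, 25, 23, 20]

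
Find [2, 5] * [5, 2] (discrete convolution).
y[0] = 2×5 = 10; y[1] = 2×2 + 5×5 = 29; y[2] = 5×2 = 10

[10, 29, 10]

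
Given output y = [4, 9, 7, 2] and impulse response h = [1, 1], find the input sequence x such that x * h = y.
Deconvolve y=[4, 9, 7, 2] by h=[1, 1]. Since h[0]=1, solve forward: x[0] = y[0] / 1 = 4; x[1] = (y[1] - 4×1) / 1 = 5; x[2] = (y[2] - 5×1) / 1 = 2. So x = [4, 5, 2]. Check by forward convolution: y[0] = 4×1 = 4; y[1] = 4×1 + 5×1 = 9; y[2] = 5×1 + 2×1 = 7; y[3] = 2×1 = 2

[4, 5, 2]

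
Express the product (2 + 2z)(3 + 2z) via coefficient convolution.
Ascending coefficients: a = [2, 2], b = [3, 2]. c[0] = 2×3 = 6; c[1] = 2×2 + 2×3 = 10; c[2] = 2×2 = 4. Result coefficients: [6, 10, 4] → 6 + 10z + 4z^2

6 + 10z + 4z^2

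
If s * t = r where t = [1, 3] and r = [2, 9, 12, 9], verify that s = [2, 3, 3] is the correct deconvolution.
Forward-compute [2, 3, 3] * [1, 3]: r[0] = 2×1 = 2; r[1] = 2×3 + 3×1 = 9; r[2] = 3×3 + 3×1 = 12; r[3] = 3×3 = 9 → [2, 9, 12, 9]. Matches given r = [2, 9, 12, 9], so verified.

Verified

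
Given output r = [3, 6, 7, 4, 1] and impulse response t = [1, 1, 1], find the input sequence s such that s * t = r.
Deconvolve r=[3, 6, 7, 4, 1] by t=[1, 1, 1]. Since t[0]=1, solve forward: s[0] = r[0] / 1 = 3; s[1] = (r[1] - 3×1) / 1 = 3; s[2] = (r[2] - 3×1 - 3×1) / 1 = 1. So s = [3, 3, 1]. Check by forward convolution: r[0] = 3×1 = 3; r[1] = 3×1 + 3×1 = 6; r[2] = 3×1 + 3×1 + 1×1 = 7; r[3] = 3×1 + 1×1 = 4; r[4] = 1×1 = 1

[3, 3, 1]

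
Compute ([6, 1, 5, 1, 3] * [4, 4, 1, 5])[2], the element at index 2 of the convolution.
Use y[k] = Σ_i a[i]·b[k-i] at k=2. y[2] = 6×1 + 1×4 + 5×4 = 30

30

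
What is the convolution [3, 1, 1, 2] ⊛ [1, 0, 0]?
y[0] = 3×1 = 3; y[1] = 3×0 + 1×1 = 1; y[2] = 3×0 + 1×0 + 1×1 = 1; y[3] = 1×0 + 1×0 + 2×1 = 2; y[4] = 1×0 + 2×0 = 0; y[5] = 2×0 = 0

[3, 1, 1, 2, 0, 0]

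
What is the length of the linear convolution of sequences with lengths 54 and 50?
Linear/full convolution length: m + n - 1 = 54 + 50 - 1 = 103

103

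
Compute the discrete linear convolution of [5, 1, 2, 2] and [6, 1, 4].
y[0] = 5×6 = 30; y[1] = 5×1 + 1×6 = 11; y[2] = 5×4 + 1×1 + 2×6 = 33; y[3] = 1×4 + 2×1 + 2×6 = 18; y[4] = 2×4 + 2×1 = 10; y[5] = 2×4 = 8

[30, 11, 33, 18, 10, 8]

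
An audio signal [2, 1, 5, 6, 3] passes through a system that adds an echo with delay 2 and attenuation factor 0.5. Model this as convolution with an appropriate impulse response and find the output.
Direct-path + delayed-attenuated-path model → impulse response h = [1, 0, 0.5] (1 at lag 0, 0.5 at lag 2). Output y[n] = x[n] + 0.5·x[n - 2] (with x[n] = 0 outside 0..4): y[0] = 2 + 0.5×0 = 2; y[1] = 1 + 0.5×0 = 1; y[2] = 5 + 0.5×2 = 6.0; y[3] = 6 + 0.5×1 = 6.5; y[4] = 3 + 0.5×5 = 5.5; y[5] = 0 + 0.5×6 = 3.0; y[6] = 0 + 0.5×3 = 1.5. So y = [2, 1, 6.0, 6.5, 5.5, 3.0, 1.5]

[2, 1, 6.0, 6.5, 5.5, 3.0, 1.5]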